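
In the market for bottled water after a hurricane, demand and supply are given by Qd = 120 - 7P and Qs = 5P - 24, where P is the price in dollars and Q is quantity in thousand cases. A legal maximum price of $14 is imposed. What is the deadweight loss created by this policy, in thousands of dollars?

Setting quantity demanded equal to quantity supplied, 120 - 7P = 5P - 24, gives P* = 12 and Q* = 36.
Since 14 is above P* = 12, the ceiling does not bind and the free-market outcome prevails.
Since the control does not bind, no trades are prevented and deadweight loss is zero.

0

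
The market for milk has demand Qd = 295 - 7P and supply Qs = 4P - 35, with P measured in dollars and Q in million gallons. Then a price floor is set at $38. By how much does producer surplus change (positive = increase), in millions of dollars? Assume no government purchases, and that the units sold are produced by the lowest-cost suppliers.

Setting quantity demanded equal to quantity supplied, 295 - 7P = 4P - 35, gives P* = 30 and Q* = 85.
The floor of 38 is above the equilibrium price 30, so it binds.
At P = 38: Qd = 295 - 7·38 = 29 and Qs = 4·38 - 35 = 117.
Producer surplus without the control is ½ · (30 - 8.75) · 85 = 903.125.
With the floor, 29 units are sold at 38. The supply price at Q = 29 is 16, so PS = ½ · [(38 - 8.75) + (38 - 16)] · 29 = 743.125.
Change in producer surplus = 743.125 - 903.125 = -160.

-160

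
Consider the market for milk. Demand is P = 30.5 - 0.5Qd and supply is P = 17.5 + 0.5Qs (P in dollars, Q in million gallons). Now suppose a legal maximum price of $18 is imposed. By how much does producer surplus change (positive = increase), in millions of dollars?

Rearranging demand gives Qd = 61 - 2P; rearranging supply gives Qs = 2P - 35. Setting quantity demanded equal to quantity supplied, 61 - 2P = 2P - 35, gives P* = 24 and Q* = 13.
Since 18 < 24, the ceiling is binding.
At P = 18: Qd = 61 - 2·18 = 25 and Qs = 2·18 - 35 = 1.
Producer surplus without the control is ½ · (24 - 17.5) · 13 = 42.25.
With the ceiling, producers sell 1 units at 18, so PS = ½ · (18 - 17.5) · 1 = 0.25.
Change in producer surplus = 0.25 - 42.25 = -42.

-42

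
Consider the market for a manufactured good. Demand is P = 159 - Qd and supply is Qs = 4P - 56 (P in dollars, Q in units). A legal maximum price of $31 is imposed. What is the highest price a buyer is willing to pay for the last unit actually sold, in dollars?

91

Rearranging demand gives Qd = 159 - P. In a free market, 159 - P = 4P - 56 gives the equilibrium P* = 43, Q* = 116.
Because the ceiling (31) lies below the market-clearing price, it is binding.
At P = 31: Qd = 159 - 31 = 128 and Qs = 4·31 - 56 = 68.
Only 68 units reach the market. On the demand curve, the marginal buyer's willingness to pay at Q = 68 is (159 - 68) = 91.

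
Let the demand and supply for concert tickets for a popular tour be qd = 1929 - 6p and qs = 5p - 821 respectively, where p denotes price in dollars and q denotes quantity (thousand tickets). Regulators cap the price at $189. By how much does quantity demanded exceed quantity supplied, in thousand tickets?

In a free market, 1929 - 6p = 5p - 821 gives the equilibrium p* = 250, q* = 429.
Because the ceiling (189) lies below the market-clearing price, it is binding.
At p = 189: qd = 1929 - 6·189 = 795 and qs = 5·189 - 821 = 124.
Shortage = qd - qs = 795 - 124 = 671.

671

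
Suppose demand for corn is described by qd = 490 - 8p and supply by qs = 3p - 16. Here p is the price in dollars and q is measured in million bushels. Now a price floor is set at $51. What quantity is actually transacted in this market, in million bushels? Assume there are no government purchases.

82

In a free market, 490 - 8p = 3p - 16 gives the equilibrium p* = 46, q* = 122.
Since 51 > 46, the floor is binding.
At p = 51: qd = 490 - 8·51 = 82 and qs = 3·51 - 16 = 137.
The quantity actually transacted is the short side, demand: 82.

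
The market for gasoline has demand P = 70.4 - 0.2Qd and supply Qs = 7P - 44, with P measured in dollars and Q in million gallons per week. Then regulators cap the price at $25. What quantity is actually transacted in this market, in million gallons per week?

Rearranging demand gives Qd = 352 - 5P. In a free market, 352 - 5P = 7P - 44 gives the equilibrium P* = 33, Q* = 187.
The ceiling of 25 is below the equilibrium price 33, so it binds.
At P = 25: Qd = 352 - 5·25 = 227 and Qs = 7·25 - 44 = 131.
The quantity actually transacted is the short side, supply: 131.

131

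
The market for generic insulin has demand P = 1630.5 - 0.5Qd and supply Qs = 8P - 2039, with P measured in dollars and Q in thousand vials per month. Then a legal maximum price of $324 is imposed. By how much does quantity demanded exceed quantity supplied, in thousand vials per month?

2060

Rearranging demand gives Qd = 3261 - 2P. Equilibrium: 3261 - 2P = 8P - 2039, so 5300 = 10P and P* = 530, Q* = 2201.
Because the ceiling (324) lies below the market-clearing price, it is binding.
At P = 324: Qd = 3261 - 2·324 = 2613 and Qs = 8·324 - 2039 = 553.
Shortage = Qd - Qs = 2613 - 553 = 2060.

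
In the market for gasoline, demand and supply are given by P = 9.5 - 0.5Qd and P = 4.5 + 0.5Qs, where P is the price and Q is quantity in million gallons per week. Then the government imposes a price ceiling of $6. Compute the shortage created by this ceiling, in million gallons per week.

Rearranging demand gives Qd = 19 - 2P; rearranging supply gives Qs = 2P - 9. Without the control the market clears where 19 - 2P = 2P - 9, i.e. P* = 7 and Q* = 5.
The ceiling of 6 is below the equilibrium price 7, so it binds.
At P = 6: Qd = 19 - 2·6 = 7 and Qs = 2·6 - 9 = 3.
Shortage = Qd - Qs = 7 - 3 = 4.

4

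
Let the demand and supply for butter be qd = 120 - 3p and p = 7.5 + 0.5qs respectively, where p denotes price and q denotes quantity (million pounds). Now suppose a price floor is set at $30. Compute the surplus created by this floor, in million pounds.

15

Rearranging supply gives qs = 2p - 15. Without the control the market clears where 120 - 3p = 2p - 15, i.e. p* = 27 and q* = 39.
The floor of 30 is above the equilibrium price 27, so it binds.
At p = 30: qd = 120 - 3·30 = 30 and qs = 2·30 - 15 = 45.
Surplus = qs - qd = 45 - 30 = 15.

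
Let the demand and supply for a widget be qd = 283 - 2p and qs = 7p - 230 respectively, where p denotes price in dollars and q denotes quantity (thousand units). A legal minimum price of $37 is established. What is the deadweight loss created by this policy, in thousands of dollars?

Setting quantity demanded equal to quantity supplied, 283 - 2p = 7p - 230, gives p* = 57 and q* = 169.
Since 37 is below p* = 57, the floor does not bind and the free-market outcome prevails.
Since the control does not bind, no trades are prevented and deadweight loss is zero.

0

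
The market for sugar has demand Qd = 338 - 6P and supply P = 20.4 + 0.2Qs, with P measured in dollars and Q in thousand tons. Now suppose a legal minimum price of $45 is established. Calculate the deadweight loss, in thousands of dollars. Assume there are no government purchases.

Rearranging supply gives Qs = 5P - 102. Setting quantity demanded equal to quantity supplied, 338 - 6P = 5P - 102, gives P* = 40 and Q* = 98.
Because the floor (45) lies above the market-clearing price, it is binding.
At P = 45: Qd = 338 - 6·45 = 68 and Qs = 5·45 - 102 = 123.
Quantity traded falls to 68. At Q = 68 the demand price is (338 - 68)/6 = 45 and the supply price is (102 + 68)/5 = 34.
Deadweight loss = ½ · (45 - 34) · (98 - 68) = ½ · 11 · 30 = 165.

165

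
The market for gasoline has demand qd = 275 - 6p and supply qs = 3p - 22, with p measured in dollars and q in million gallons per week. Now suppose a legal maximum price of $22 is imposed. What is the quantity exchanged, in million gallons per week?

44

Without the control the market clears where 275 - 6p = 3p - 22, i.e. p* = 33 and q* = 77.
Since 22 < 33, the ceiling is binding.
At p = 22: qd = 275 - 6·22 = 143 and qs = 3·22 - 22 = 44.
The quantity actually transacted is the short side, supply: 44.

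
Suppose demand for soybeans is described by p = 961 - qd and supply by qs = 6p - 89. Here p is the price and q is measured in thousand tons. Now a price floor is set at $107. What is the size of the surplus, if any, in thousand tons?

Rearranging demand gives qd = 961 - p. Setting quantity demanded equal to quantity supplied, 961 - p = 6p - 89, gives p* = 150 and q* = 811.
The floor of 107 is below the equilibrium price 150, so it is not binding; the market clears at p* = 150, q* = 811.
Since the control does not bind, there is no surplus.

0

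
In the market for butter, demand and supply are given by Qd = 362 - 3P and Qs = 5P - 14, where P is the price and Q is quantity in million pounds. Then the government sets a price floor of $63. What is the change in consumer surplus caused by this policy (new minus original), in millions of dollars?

-3152

In a free market, 362 - 3P = 5P - 14 gives the equilibrium P* = 47, Q* = 221.
Since 63 > 47, the floor is binding.
At P = 63: Qd = 362 - 3·63 = 173 and Qs = 5·63 - 14 = 301.
Consumer surplus without the control is ½ · (362/3 - 47) · 221 = 48841/6.
With the floor, consumers buy 173 units at 63, so CS = ½ · (362/3 - 63) · 173 = 29929/6.
Change in consumer surplus = 29929/6 - 48841/6 = -3152.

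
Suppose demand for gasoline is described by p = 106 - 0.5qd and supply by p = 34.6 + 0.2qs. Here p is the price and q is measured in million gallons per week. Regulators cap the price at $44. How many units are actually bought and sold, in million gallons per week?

47

Rearranging demand gives qd = 212 - 2p; rearranging supply gives qs = 5p - 173. Setting quantity demanded equal to quantity supplied, 212 - 2p = 5p - 173, gives p* = 55 and q* = 102.
Since 44 < 55, the ceiling is binding.
At p = 44: qd = 212 - 2·44 = 124 and qs = 5·44 - 173 = 47.
The quantity actually transacted is the short side, supply: 47.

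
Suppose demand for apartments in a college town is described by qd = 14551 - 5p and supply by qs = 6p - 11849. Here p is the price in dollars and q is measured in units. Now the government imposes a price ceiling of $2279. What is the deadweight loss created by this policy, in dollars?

96630.6

Setting quantity demanded equal to quantity supplied, 14551 - 5p = 6p - 11849, gives p* = 2400 and q* = 2551.
Since 2279 < 2400, the ceiling is binding.
At p = 2279: qd = 14551 - 5·2279 = 3156 and qs = 6·2279 - 11849 = 1825.
Quantity traded falls to 1825. At q = 1825 the demand price is (14551 - 1825)/5 = 2545.2 and the supply price is (11849 + 1825)/6 = 2279.
Deadweight loss = ½ · (2545.2 - 2279) · (2551 - 1825) = ½ · 266.2 · 726 = 96630.6.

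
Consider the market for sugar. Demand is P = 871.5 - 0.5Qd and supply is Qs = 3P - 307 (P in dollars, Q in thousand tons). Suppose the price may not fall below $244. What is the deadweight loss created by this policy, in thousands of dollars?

0

Rearranging demand gives Qd = 1743 - 2P. Setting quantity demanded equal to quantity supplied, 1743 - 2P = 3P - 307, gives P* = 410 and Q* = 923.
The floor of 244 is below the equilibrium price 410, so it is not binding; the market clears at P* = 410, Q* = 923.
Since the control does not bind, no trades are prevented and deadweight loss is zero.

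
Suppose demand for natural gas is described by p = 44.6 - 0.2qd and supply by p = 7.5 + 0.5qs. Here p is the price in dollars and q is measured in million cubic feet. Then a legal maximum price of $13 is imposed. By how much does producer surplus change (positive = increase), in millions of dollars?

-672

Rearranging demand gives qd = 223 - 5p; rearranging supply gives qs = 2p - 15. Equilibrium: 223 - 5p = 2p - 15, so 238 = 7p and p* = 34, q* = 53.
Since 13 < 34, the ceiling is binding.
At p = 13: qd = 223 - 5·13 = 158 and qs = 2·13 - 15 = 11.
Producer surplus without the control is ½ · (34 - 7.5) · 53 = 702.25.
With the ceiling, producers sell 11 units at 13, so PS = ½ · (13 - 7.5) · 11 = 30.25.
Change in producer surplus = 30.25 - 702.25 = -672.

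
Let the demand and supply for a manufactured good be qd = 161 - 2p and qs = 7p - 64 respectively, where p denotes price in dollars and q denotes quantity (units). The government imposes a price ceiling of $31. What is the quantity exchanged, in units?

111

Setting quantity demanded equal to quantity supplied, 161 - 2p = 7p - 64, gives p* = 25 and q* = 111.
Since 31 is above p* = 25, the ceiling does not bind and the free-market outcome prevails.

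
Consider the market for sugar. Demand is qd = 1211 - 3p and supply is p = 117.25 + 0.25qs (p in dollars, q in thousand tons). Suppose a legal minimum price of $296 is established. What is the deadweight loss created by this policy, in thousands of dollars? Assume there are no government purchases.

Rearranging supply gives qs = 4p - 469. Equilibrium: 1211 - 3p = 4p - 469, so 1680 = 7p and p* = 240, q* = 491.
Since 296 > 240, the floor is binding.
At p = 296: qd = 1211 - 3·296 = 323 and qs = 4·296 - 469 = 715.
Quantity traded falls to 323. At q = 323 the demand price is (1211 - 323)/3 = 296 and the supply price is (469 + 323)/4 = 198.
Deadweight loss = ½ · (296 - 198) · (491 - 323) = ½ · 98 · 168 = 8232.

8232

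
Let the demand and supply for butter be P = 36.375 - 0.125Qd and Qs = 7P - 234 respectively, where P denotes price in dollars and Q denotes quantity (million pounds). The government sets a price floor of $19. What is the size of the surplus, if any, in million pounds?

0

Rearranging demand gives Qd = 291 - 8P. Setting quantity demanded equal to quantity supplied, 291 - 8P = 7P - 234, gives P* = 35 and Q* = 11.
The floor of 19 is below the equilibrium price 35, so it is not binding; the market clears at P* = 35, Q* = 11.
Since the control does not bind, there is no surplus.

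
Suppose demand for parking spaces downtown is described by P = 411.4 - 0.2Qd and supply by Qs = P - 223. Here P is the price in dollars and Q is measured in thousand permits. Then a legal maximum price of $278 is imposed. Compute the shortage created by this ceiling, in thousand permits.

Rearranging demand gives Qd = 2057 - 5P. Setting quantity demanded equal to quantity supplied, 2057 - 5P = P - 223, gives P* = 380 and Q* = 157.
The ceiling of 278 is below the equilibrium price 380, so it binds.
At P = 278: Qd = 2057 - 5·278 = 667 and Qs = 278 - 223 = 55.
Shortage = Qd - Qs = 667 - 55 = 612.

612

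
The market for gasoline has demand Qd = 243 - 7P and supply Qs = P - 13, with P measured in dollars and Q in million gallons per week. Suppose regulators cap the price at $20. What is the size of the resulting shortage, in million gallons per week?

Setting quantity demanded equal to quantity supplied, 243 - 7P = P - 13, gives P* = 32 and Q* = 19.
Because the ceiling (20) lies below the market-clearing price, it is binding.
At P = 20: Qd = 243 - 7·20 = 103 and Qs = 20 - 13 = 7.
Shortage = Qd - Qs = 103 - 7 = 96.

96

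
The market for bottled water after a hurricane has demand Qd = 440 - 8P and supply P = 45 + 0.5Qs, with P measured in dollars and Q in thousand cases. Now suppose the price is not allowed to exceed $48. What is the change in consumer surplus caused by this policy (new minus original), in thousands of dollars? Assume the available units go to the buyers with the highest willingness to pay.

23.75

Rearranging supply gives Qs = 2P - 90. Setting quantity demanded equal to quantity supplied, 440 - 8P = 2P - 90, gives P* = 53 and Q* = 16.
The ceiling of 48 is below the equilibrium price 53, so it binds.
At P = 48: Qd = 440 - 8·48 = 56 and Qs = 2·48 - 90 = 6.
Consumer surplus without the control is ½ · (55 - 53) · 16 = 16.
With the ceiling, 6 units are sold at 48 (assume they go to the highest-value buyers). The demand price at Q = 6 is 54.25, so CS = ½ · [(55 - 48) + (54.25 - 48)] · 6 = 39.75.
Change in consumer surplus = 39.75 - 16 = 23.75.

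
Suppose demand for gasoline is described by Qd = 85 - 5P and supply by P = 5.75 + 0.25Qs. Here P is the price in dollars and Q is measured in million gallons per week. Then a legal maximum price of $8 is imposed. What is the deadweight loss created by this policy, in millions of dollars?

Rearranging supply gives Qs = 4P - 23. Setting quantity demanded equal to quantity supplied, 85 - 5P = 4P - 23, gives P* = 12 and Q* = 25.
Because the ceiling (8) lies below the market-clearing price, it is binding.
At P = 8: Qd = 85 - 5·8 = 45 and Qs = 4·8 - 23 = 9.
Quantity traded falls to 9. At Q = 9 the demand price is (85 - 9)/5 = 15.2 and the supply price is (23 + 9)/4 = 8.
Deadweight loss = ½ · (15.2 - 8) · (25 - 9) = ½ · 7.2 · 16 = 57.6.

57.6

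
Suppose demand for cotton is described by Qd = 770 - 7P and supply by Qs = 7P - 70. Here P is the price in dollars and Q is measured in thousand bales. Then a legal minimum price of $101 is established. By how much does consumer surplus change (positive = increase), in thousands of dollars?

-8466.5

Setting quantity demanded equal to quantity supplied, 770 - 7P = 7P - 70, gives P* = 60 and Q* = 350.
Because the floor (101) lies above the market-clearing price, it is binding.
At P = 101: Qd = 770 - 7·101 = 63 and Qs = 7·101 - 70 = 637.
Consumer surplus without the control is ½ · (110 - 60) · 350 = 8750.
With the floor, consumers buy 63 units at 101, so CS = ½ · (110 - 101) · 63 = 283.5.
Change in consumer surplus = 283.5 - 8750 = -8466.5.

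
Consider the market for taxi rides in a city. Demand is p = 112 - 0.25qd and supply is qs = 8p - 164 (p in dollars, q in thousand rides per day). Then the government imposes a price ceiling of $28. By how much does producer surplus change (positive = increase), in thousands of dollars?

-3496

Rearranging demand gives qd = 448 - 4p. Without the control the market clears where 448 - 4p = 8p - 164, i.e. p* = 51 and q* = 244.
Since 28 < 51, the ceiling is binding.
At p = 28: qd = 448 - 4·28 = 336 and qs = 8·28 - 164 = 60.
Producer surplus without the control is ½ · (51 - 20.5) · 244 = 3721.
With the ceiling, producers sell 60 units at 28, so PS = ½ · (28 - 20.5) · 60 = 225.
Change in producer surplus = 225 - 3721 = -3496.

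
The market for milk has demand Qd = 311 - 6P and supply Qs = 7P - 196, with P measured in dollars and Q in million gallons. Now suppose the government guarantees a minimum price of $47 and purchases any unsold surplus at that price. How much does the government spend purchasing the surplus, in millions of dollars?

Equilibrium: 311 - 6P = 7P - 196, so 507 = 13P and P* = 39, Q* = 77.
The floor of 47 is above the equilibrium price 39, so it binds.
At P = 47: Qd = 311 - 6·47 = 29 and Qs = 7·47 - 196 = 133.
Surplus = Qs - Qd = 104.
Government expenditure = surplus × support price = 104 × 47 = 4888.

4888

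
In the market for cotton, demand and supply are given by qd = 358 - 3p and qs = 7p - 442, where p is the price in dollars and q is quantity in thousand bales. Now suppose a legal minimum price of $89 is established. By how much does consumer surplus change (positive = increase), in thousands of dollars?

Setting quantity demanded equal to quantity supplied, 358 - 3p = 7p - 442, gives p* = 80 and q* = 118.
The floor of 89 is above the equilibrium price 80, so it binds.
At p = 89: qd = 358 - 3·89 = 91 and qs = 7·89 - 442 = 181.
Consumer surplus without the control is ½ · (358/3 - 80) · 118 = 6962/3.
With the floor, consumers buy 91 units at 89, so CS = ½ · (358/3 - 89) · 91 = 8281/6.
Change in consumer surplus = 8281/6 - 6962/3 = -940.5.

-940.5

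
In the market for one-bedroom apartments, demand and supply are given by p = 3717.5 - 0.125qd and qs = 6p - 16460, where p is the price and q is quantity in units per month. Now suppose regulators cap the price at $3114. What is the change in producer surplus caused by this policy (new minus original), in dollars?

Rearranging demand gives qd = 29740 - 8p. In a free market, 29740 - 8p = 6p - 16460 gives the equilibrium p* = 3300, q* = 3340.
Since 3114 < 3300, the ceiling is binding.
At p = 3114: qd = 29740 - 8·3114 = 4828 and qs = 6·3114 - 16460 = 2224.
Producer surplus without the control is ½ · (3300 - 8230/3) · 3340 = 2788900/3.
With the ceiling, producers sell 2224 units at 3114, so PS = ½ · (3114 - 8230/3) · 2224 = 1236544/3.
Change in producer surplus = 1236544/3 - 2788900/3 = -517452.

-517452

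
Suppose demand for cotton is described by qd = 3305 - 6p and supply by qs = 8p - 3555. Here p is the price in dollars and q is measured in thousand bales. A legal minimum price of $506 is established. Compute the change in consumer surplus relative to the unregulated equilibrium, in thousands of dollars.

-5072

Equilibrium: 3305 - 6p = 8p - 3555, so 6860 = 14p and p* = 490, q* = 365.
The floor of 506 is above the equilibrium price 490, so it binds.
At p = 506: qd = 3305 - 6·506 = 269 and qs = 8·506 - 3555 = 493.
Consumer surplus without the control is ½ · (3305/6 - 490) · 365 = 133225/12.
With the floor, consumers buy 269 units at 506, so CS = ½ · (3305/6 - 506) · 269 = 72361/12.
Change in consumer surplus = 72361/12 - 133225/12 = -5072.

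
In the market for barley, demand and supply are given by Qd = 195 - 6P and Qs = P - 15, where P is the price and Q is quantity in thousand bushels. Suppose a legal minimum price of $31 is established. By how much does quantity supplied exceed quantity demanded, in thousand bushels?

Equilibrium: 195 - 6P = P - 15, so 210 = 7P and P* = 30, Q* = 15.
Because the floor (31) lies above the market-clearing price, it is binding.
At P = 31: Qd = 195 - 6·31 = 9 and Qs = 31 - 15 = 16.
Surplus = Qs - Qd = 16 - 9 = 7.

7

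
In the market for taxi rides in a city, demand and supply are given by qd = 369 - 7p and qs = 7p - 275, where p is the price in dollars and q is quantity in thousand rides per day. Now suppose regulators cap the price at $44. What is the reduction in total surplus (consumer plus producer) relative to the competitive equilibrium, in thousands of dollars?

Setting quantity demanded equal to quantity supplied, 369 - 7p = 7p - 275, gives p* = 46 and q* = 47.
Since 44 < 46, the ceiling is binding.
At p = 44: qd = 369 - 7·44 = 61 and qs = 7·44 - 275 = 33.
Quantity traded falls to 33. At q = 33 the demand price is (369 - 33)/7 = 48 and the supply price is (275 + 33)/7 = 44.
Deadweight loss = ½ · (48 - 44) · (47 - 33) = ½ · 4 · 14 = 28.

28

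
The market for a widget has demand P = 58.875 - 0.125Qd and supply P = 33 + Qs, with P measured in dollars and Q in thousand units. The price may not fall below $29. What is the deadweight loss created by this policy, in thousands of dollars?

Rearranging demand gives Qd = 471 - 8P; rearranging supply gives Qs = P - 33. Setting quantity demanded equal to quantity supplied, 471 - 8P = P - 33, gives P* = 56 and Q* = 23.
The floor of 29 is below the equilibrium price 56, so it is not binding; the market clears at P* = 56, Q* = 23.
Since the control does not bind, no trades are prevented and deadweight loss is zero.

0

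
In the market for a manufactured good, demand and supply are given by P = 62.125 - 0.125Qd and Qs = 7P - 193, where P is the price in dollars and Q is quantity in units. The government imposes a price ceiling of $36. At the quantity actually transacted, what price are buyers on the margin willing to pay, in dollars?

54.75

Rearranging demand gives Qd = 497 - 8P. Setting quantity demanded equal to quantity supplied, 497 - 8P = 7P - 193, gives P* = 46 and Q* = 129.
Since 36 < 46, the ceiling is binding.
At P = 36: Qd = 497 - 8·36 = 209 and Qs = 7·36 - 193 = 59.
Only 59 units reach the market. On the demand curve, the marginal buyer's willingness to pay at Q = 59 is (497 - 59)/8 = 54.75.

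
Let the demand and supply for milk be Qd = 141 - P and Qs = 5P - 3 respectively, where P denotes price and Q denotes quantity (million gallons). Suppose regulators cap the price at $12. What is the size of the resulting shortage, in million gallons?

Equilibrium: 141 - P = 5P - 3, so 144 = 6P and P* = 24, Q* = 117.
Because the ceiling (12) lies below the market-clearing price, it is binding.
At P = 12: Qd = 141 - 12 = 129 and Qs = 5·12 - 3 = 57.
Shortage = Qd - Qs = 129 - 57 = 72.

72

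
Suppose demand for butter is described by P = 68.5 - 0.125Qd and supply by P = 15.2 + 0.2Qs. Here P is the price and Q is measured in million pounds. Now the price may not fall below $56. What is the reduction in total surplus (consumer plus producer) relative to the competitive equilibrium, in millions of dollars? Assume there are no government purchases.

665.6

Rearranging demand gives Qd = 548 - 8P; rearranging supply gives Qs = 5P - 76. Setting quantity demanded equal to quantity supplied, 548 - 8P = 5P - 76, gives P* = 48 and Q* = 164.
Because the floor (56) lies above the market-clearing price, it is binding.
At P = 56: Qd = 548 - 8·56 = 100 and Qs = 5·56 - 76 = 204.
Quantity traded falls to 100. At Q = 100 the demand price is (548 - 100)/8 = 56 and the supply price is (76 + 100)/5 = 35.2.
Deadweight loss = ½ · (56 - 35.2) · (164 - 100) = ½ · 20.8 · 64 = 665.6.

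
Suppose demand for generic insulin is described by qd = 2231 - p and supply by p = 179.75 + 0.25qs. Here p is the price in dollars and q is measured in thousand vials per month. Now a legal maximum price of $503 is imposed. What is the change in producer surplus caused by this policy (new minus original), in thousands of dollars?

Rearranging supply gives qs = 4p - 719. Without the control the market clears where 2231 - p = 4p - 719, i.e. p* = 590 and q* = 1641.
Since 503 < 590, the ceiling is binding.
At p = 503: qd = 2231 - 503 = 1728 and qs = 4·503 - 719 = 1293.
Producer surplus without the control is ½ · (590 - 179.75) · 1641 = 336610.125.
With the ceiling, producers sell 1293 units at 503, so PS = ½ · (503 - 179.75) · 1293 = 208981.125.
Change in producer surplus = 208981.125 - 336610.125 = -127629.

-127629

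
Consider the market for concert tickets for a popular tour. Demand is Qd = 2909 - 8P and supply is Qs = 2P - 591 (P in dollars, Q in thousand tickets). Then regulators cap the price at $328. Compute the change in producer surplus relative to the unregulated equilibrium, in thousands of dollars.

In a free market, 2909 - 8P = 2P - 591 gives the equilibrium P* = 350, Q* = 109.
Because the ceiling (328) lies below the market-clearing price, it is binding.
At P = 328: Qd = 2909 - 8·328 = 285 and Qs = 2·328 - 591 = 65.
Producer surplus without the control is ½ · (350 - 295.5) · 109 = 2970.25.
With the ceiling, producers sell 65 units at 328, so PS = ½ · (328 - 295.5) · 65 = 1056.25.
Change in producer surplus = 1056.25 - 2970.25 = -1914.

-1914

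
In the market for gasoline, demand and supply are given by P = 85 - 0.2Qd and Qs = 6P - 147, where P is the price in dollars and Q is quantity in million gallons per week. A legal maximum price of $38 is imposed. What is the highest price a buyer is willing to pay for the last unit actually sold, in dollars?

68.8

Rearranging demand gives Qd = 425 - 5P. Without the control the market clears where 425 - 5P = 6P - 147, i.e. P* = 52 and Q* = 165.
The ceiling of 38 is below the equilibrium price 52, so it binds.
At P = 38: Qd = 425 - 5·38 = 235 and Qs = 6·38 - 147 = 81.
Only 81 units reach the market. On the demand curve, the marginal buyer's willingness to pay at Q = 81 is (425 - 81)/5 = 68.8.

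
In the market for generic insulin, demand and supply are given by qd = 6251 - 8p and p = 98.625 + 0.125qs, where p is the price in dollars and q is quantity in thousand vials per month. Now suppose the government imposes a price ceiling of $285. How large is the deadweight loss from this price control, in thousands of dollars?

Rearranging supply gives qs = 8p - 789. Without the control the market clears where 6251 - 8p = 8p - 789, i.e. p* = 440 and q* = 2731.
Because the ceiling (285) lies below the market-clearing price, it is binding.
At p = 285: qd = 6251 - 8·285 = 3971 and qs = 8·285 - 789 = 1491.
Quantity traded falls to 1491. At q = 1491 the demand price is (6251 - 1491)/8 = 595 and the supply price is (789 + 1491)/8 = 285.
Deadweight loss = ½ · (595 - 285) · (2731 - 1491) = ½ · 310 · 1240 = 192200.

192200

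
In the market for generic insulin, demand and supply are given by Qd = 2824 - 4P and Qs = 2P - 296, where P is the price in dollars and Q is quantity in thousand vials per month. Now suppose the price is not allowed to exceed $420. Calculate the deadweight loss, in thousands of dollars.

Setting quantity demanded equal to quantity supplied, 2824 - 4P = 2P - 296, gives P* = 520 and Q* = 744.
Since 420 < 520, the ceiling is binding.
At P = 420: Qd = 2824 - 4·420 = 1144 and Qs = 2·420 - 296 = 544.
Quantity traded falls to 544. At Q = 544 the demand price is (2824 - 544)/4 = 570 and the supply price is (296 + 544)/2 = 420.
Deadweight loss = ½ · (570 - 420) · (744 - 544) = ½ · 150 · 200 = 15000.

15000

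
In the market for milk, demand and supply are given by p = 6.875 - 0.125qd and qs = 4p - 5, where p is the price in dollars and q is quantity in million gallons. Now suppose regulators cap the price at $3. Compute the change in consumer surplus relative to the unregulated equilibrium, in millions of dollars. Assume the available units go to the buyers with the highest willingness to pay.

Rearranging demand gives qd = 55 - 8p. Setting quantity demanded equal to quantity supplied, 55 - 8p = 4p - 5, gives p* = 5 and q* = 15.
Because the ceiling (3) lies below the market-clearing price, it is binding.
At p = 3: qd = 55 - 8·3 = 31 and qs = 4·3 - 5 = 7.
Consumer surplus without the control is ½ · (6.875 - 5) · 15 = 14.0625.
With the ceiling, 7 units are sold at 3 (assume they go to the highest-value buyers). The demand price at q = 7 is 6, so CS = ½ · [(6.875 - 3) + (6 - 3)] · 7 = 24.0625.
Change in consumer surplus = 24.0625 - 14.0625 = 10.

10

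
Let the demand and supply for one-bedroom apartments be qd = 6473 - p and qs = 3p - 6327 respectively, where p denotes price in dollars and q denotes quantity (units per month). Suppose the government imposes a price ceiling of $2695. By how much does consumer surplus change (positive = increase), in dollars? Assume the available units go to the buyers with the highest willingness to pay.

-259822.5

Without the control the market clears where 6473 - p = 3p - 6327, i.e. p* = 3200 and q* = 3273.
Since 2695 < 3200, the ceiling is binding.
At p = 2695: qd = 6473 - 2695 = 3778 and qs = 3·2695 - 6327 = 1758.
Consumer surplus without the control is ½ · (6473 - 3200) · 3273 = 5356264.5.
With the ceiling, 1758 units are sold at 2695 (assume they go to the highest-value buyers). The demand price at q = 1758 is 4715, so CS = ½ · [(6473 - 2695) + (4715 - 2695)] · 1758 = 5096442.
Change in consumer surplus = 5096442 - 5356264.5 = -259822.5.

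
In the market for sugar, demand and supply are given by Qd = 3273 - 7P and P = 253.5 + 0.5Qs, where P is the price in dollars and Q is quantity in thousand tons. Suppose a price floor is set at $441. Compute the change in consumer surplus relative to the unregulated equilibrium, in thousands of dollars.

Rearranging supply gives Qs = 2P - 507. Setting quantity demanded equal to quantity supplied, 3273 - 7P = 2P - 507, gives P* = 420 and Q* = 333.
Because the floor (441) lies above the market-clearing price, it is binding.
At P = 441: Qd = 3273 - 7·441 = 186 and Qs = 2·441 - 507 = 375.
Consumer surplus without the control is ½ · (3273/7 - 420) · 333 = 110889/14.
With the floor, consumers buy 186 units at 441, so CS = ½ · (3273/7 - 441) · 186 = 17298/7.
Change in consumer surplus = 17298/7 - 110889/14 = -5449.5.

-5449.5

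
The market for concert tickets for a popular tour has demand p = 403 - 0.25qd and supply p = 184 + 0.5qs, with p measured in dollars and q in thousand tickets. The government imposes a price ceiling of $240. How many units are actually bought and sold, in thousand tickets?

Rearranging demand gives qd = 1612 - 4p; rearranging supply gives qs = 2p - 368. Setting quantity demanded equal to quantity supplied, 1612 - 4p = 2p - 368, gives p* = 330 and q* = 292.
The ceiling of 240 is below the equilibrium price 330, so it binds.
At p = 240: qd = 1612 - 4·240 = 652 and qs = 2·240 - 368 = 112.
The quantity actually transacted is the short side, supply: 112.

112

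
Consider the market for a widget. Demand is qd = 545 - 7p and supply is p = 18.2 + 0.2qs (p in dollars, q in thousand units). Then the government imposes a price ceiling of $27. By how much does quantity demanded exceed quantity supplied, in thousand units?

Rearranging supply gives qs = 5p - 91. Equilibrium: 545 - 7p = 5p - 91, so 636 = 12p and p* = 53, q* = 174.
The ceiling of 27 is below the equilibrium price 53, so it binds.
At p = 27: qd = 545 - 7·27 = 356 and qs = 5·27 - 91 = 44.
Shortage = qd - qs = 356 - 44 = 312.

312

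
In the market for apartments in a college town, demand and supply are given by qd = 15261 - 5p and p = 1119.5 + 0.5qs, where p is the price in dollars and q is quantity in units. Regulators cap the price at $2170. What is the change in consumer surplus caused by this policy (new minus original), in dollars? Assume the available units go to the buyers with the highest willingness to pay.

649770

Rearranging supply gives qs = 2p - 2239. Equilibrium: 15261 - 5p = 2p - 2239, so 17500 = 7p and p* = 2500, q* = 2761.
Since 2170 < 2500, the ceiling is binding.
At p = 2170: qd = 15261 - 5·2170 = 4411 and qs = 2·2170 - 2239 = 2101.
Consumer surplus without the control is ½ · (3052.2 - 2500) · 2761 = 762312.1.
With the ceiling, 2101 units are sold at 2170 (assume they go to the highest-value buyers). The demand price at q = 2101 is 2632, so CS = ½ · [(3052.2 - 2170) + (2632 - 2170)] · 2101 = 1412082.1.
Change in consumer surplus = 1412082.1 - 762312.1 = 649770.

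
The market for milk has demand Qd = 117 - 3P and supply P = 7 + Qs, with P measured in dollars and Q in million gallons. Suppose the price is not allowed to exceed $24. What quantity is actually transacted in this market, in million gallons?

17

Rearranging supply gives Qs = P - 7. Setting quantity demanded equal to quantity supplied, 117 - 3P = P - 7, gives P* = 31 and Q* = 24.
Because the ceiling (24) lies below the market-clearing price, it is binding.
At P = 24: Qd = 117 - 3·24 = 45 and Qs = 24 - 7 = 17.
The quantity actually transacted is the short side, supply: 17.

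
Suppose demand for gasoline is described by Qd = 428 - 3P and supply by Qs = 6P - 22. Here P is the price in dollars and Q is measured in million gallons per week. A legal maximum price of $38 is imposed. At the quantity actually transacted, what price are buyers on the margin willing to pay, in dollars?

In a free market, 428 - 3P = 6P - 22 gives the equilibrium P* = 50, Q* = 278.
Since 38 < 50, the ceiling is binding.
At P = 38: Qd = 428 - 3·38 = 314 and Qs = 6·38 - 22 = 206.
Only 206 units reach the market. On the demand curve, the marginal buyer's willingness to pay at Q = 206 is (428 - 206)/3 = 74.

74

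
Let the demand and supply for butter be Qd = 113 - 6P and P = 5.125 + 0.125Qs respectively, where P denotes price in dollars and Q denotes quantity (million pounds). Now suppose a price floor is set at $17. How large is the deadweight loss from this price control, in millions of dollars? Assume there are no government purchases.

Rearranging supply gives Qs = 8P - 41. Without the control the market clears where 113 - 6P = 8P - 41, i.e. P* = 11 and Q* = 47.
Because the floor (17) lies above the market-clearing price, it is binding.
At P = 17: Qd = 113 - 6·17 = 11 and Qs = 8·17 - 41 = 95.
Quantity traded falls to 11. At Q = 11 the demand price is (113 - 11)/6 = 17 and the supply price is (41 + 11)/8 = 6.5.
Deadweight loss = ½ · (17 - 6.5) · (47 - 11) = ½ · 10.5 · 36 = 189.

189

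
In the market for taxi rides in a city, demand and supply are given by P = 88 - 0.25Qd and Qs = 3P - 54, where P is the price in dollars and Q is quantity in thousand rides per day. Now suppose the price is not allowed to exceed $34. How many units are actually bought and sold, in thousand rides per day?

48

Rearranging demand gives Qd = 352 - 4P. Without the control the market clears where 352 - 4P = 3P - 54, i.e. P* = 58 and Q* = 120.
Since 34 < 58, the ceiling is binding.
At P = 34: Qd = 352 - 4·34 = 216 and Qs = 3·34 - 54 = 48.
The quantity actually transacted is the short side, supply: 48.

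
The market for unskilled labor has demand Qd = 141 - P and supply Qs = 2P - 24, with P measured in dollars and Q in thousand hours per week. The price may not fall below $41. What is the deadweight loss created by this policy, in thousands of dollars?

Equilibrium: 141 - P = 2P - 24, so 165 = 3P and P* = 55, Q* = 86.
Since 41 is below P* = 55, the floor does not bind and the free-market outcome prevails.
Since the control does not bind, no trades are prevented and deadweight loss is zero.

0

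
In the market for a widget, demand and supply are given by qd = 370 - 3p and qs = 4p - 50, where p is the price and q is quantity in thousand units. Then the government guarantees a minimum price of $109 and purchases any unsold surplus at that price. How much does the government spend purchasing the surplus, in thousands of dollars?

Equilibrium: 370 - 3p = 4p - 50, so 420 = 7p and p* = 60, q* = 190.
Because the floor (109) lies above the market-clearing price, it is binding.
At p = 109: qd = 370 - 3·109 = 43 and qs = 4·109 - 50 = 386.
Surplus = qs - qd = 343.
Government expenditure = surplus × support price = 343 × 109 = 37387.

37387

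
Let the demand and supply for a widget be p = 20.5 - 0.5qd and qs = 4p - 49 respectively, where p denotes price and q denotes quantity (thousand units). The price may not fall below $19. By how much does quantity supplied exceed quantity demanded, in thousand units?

24

Rearranging demand gives qd = 41 - 2p. Without the control the market clears where 41 - 2p = 4p - 49, i.e. p* = 15 and q* = 11.
Since 19 > 15, the floor is binding.
At p = 19: qd = 41 - 2·19 = 3 and qs = 4·19 - 49 = 27.
Surplus = qs - qd = 27 - 3 = 24.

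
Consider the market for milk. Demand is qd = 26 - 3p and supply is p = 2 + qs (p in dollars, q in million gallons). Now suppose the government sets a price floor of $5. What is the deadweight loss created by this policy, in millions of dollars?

0

Rearranging supply gives qs = p - 2. Without the control the market clears where 26 - 3p = p - 2, i.e. p* = 7 and q* = 5.
Since 5 is below p* = 7, the floor does not bind and the free-market outcome prevails.
Since the control does not bind, no trades are prevented and deadweight loss is zero.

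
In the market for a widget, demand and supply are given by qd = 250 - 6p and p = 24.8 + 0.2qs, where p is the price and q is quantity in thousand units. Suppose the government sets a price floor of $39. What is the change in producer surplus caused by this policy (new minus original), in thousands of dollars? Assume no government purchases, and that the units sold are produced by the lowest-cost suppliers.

-10

Rearranging supply gives qs = 5p - 124. In a free market, 250 - 6p = 5p - 124 gives the equilibrium p* = 34, q* = 46.
Because the floor (39) lies above the market-clearing price, it is binding.
At p = 39: qd = 250 - 6·39 = 16 and qs = 5·39 - 124 = 71.
Producer surplus without the control is ½ · (34 - 24.8) · 46 = 211.6.
With the floor, 16 units are sold at 39. The supply price at q = 16 is 28, so PS = ½ · [(39 - 24.8) + (39 - 28)] · 16 = 201.6.
Change in producer surplus = 201.6 - 211.6 = -10.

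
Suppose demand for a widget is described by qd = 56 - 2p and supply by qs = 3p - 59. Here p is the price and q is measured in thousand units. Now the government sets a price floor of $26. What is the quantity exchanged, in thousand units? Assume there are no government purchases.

4

Without the control the market clears where 56 - 2p = 3p - 59, i.e. p* = 23 and q* = 10.
The floor of 26 is above the equilibrium price 23, so it binds.
At p = 26: qd = 56 - 2·26 = 4 and qs = 3·26 - 59 = 19.
The quantity actually transacted is the short side, demand: 4.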